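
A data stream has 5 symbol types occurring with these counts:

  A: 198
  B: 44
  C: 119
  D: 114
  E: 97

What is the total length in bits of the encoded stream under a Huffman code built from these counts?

Greedily combine the two least-frequent nodes:
combine B(44), E(97) → 141
combine D(114), C(119) → 233
combine 141, A(198) → 339
combine 233, 339 → 572
Total encoded bits = sum of merged weights = 141 + 233 + 339 + 572 = 1285.

1285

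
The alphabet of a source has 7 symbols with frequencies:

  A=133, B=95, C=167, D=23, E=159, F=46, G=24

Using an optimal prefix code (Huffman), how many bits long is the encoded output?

1622

Greedily combine the two least-frequent nodes:
merge D(23) and G(24): 47
merge F(46) and 47: 93
merge 93 and B(95): 188
merge A(133) and E(159): 292
merge C(167) and 188: 355
merge 292 and 355: 647
Each symbol's bit-cost is frequency × depth; summing gives 1622 bits (equivalently 47 + 93 + 188 + 292 + 355 + 647).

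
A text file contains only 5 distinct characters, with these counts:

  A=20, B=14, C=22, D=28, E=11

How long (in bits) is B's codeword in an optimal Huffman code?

3

Huffman merges, smallest pair first:
combine E(11), B(14) → 25
combine A(20), C(22) → 42
combine 25, D(28) → 53
combine 42, 53 → 95
B sits 3 levels below the root, so its codeword is 3 bits.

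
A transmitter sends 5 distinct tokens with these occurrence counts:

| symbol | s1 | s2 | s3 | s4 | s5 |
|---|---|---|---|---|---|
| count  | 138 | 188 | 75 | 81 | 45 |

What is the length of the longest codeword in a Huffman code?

Merge the two lowest-weight nodes at each step:
combine s5(45), s3(75) → 120
combine s4(81), 120 → 201
combine s1(138), s2(188) → 326
combine 201, 326 → 527
The rarest symbols sit at the bottom; the longest codeword is 3 bits.

3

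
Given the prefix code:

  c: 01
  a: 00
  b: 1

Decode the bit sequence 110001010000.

bbaccaa

Read left to right; each codeword is recognised as soon as it completes (prefix code):
  1→b | 1→b | 00→a | 01→c | 01→c | 00→a | 00→a
Decoded message: bbaccaa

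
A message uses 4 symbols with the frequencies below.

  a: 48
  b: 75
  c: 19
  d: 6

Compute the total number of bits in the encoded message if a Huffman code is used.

Greedily combine the two least-frequent nodes:
d(6) + c(19) → 25
25 + a(48) → 73
73 + b(75) → 148
Each symbol's bit-cost is frequency × depth; summing gives 246 bits (equivalently 25 + 73 + 148).

246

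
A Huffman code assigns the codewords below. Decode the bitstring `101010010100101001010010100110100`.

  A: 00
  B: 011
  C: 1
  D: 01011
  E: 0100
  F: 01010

Read left to right; each codeword is recognised as soon as it completes (prefix code):
  1→C | 01010→F | 01010→F | 01010→F | 01010→F | 01010→F | 011→B | 0100→E
Decoded message: CFFFFFBE

CFFFFFBE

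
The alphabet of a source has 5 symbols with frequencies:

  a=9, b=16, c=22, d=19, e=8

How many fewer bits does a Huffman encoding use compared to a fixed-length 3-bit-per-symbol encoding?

57

Fixed-length: 3 bits × 74 symbols = 222 bits.
Huffman merges:
e(8) + a(9) → 17
b(16) + 17 → 33
d(19) + c(22) → 41
33 + 41 → 74
Huffman total = 17 + 33 + 41 + 74 = 165 bits.
Saving = 222 − 165 = 57 bits.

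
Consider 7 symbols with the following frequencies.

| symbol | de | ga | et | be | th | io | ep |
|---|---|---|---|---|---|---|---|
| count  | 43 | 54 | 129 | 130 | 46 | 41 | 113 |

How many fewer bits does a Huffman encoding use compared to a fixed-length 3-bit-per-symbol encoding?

Fixed-length: 3 bits × 556 symbols = 1668 bits.
Huffman merges:
merge io(41) and de(43): 84
merge th(46) and ga(54): 100
merge 84 and 100: 184
merge ep(113) and et(129): 242
merge be(130) and 184: 314
merge 242 and 314: 556
Huffman total = 84 + 100 + 184 + 242 + 314 + 556 = 1480 bits.
Saving = 1668 − 1480 = 188 bits.

188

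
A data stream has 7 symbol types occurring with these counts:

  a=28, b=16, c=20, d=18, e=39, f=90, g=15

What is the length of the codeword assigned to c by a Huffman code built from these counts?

4

Huffman merges, smallest pair first:
g(15) + b(16) → 31
d(18) + c(20) → 38
a(28) + 31 → 59
38 + e(39) → 77
59 + 77 → 136
f(90) + 136 → 226
The subtree containing c is merged 4 times, so code length = 4.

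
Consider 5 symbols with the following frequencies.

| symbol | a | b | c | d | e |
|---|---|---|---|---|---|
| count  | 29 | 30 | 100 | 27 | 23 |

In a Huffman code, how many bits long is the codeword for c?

1

Build the tree from the bottom:
e(23) + d(27) → 50
a(29) + b(30) → 59
50 + 59 → 109
c(100) + 109 → 209
c sits one level below the root: a 1-bit codeword.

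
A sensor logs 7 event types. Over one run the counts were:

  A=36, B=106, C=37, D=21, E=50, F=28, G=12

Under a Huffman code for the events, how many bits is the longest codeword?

4

Merge the two lowest-weight nodes at each step:
G(12) + D(21) → 33
F(28) + 33 → 61
A(36) + C(37) → 73
E(50) + 61 → 111
73 + B(106) → 179
111 + 179 → 290
The first pair merged (G, D) ends up deepest, at depth 4.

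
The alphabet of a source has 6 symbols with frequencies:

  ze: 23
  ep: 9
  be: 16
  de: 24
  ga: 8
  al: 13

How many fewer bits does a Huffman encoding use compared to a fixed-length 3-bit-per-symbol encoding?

47

Fixed-length: 3 bits × 93 symbols = 279 bits.
Huffman merges:
merge ga(8) and ep(9): 17
merge al(13) and be(16): 29
merge 17 and ze(23): 40
merge de(24) and 29: 53
merge 40 and 53: 93
Huffman total = 17 + 29 + 40 + 53 + 93 = 232 bits.
Saving = 279 − 232 = 47 bits.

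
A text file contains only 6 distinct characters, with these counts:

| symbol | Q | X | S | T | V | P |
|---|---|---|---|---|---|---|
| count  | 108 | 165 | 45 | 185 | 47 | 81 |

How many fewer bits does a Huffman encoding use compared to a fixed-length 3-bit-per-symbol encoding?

Fixed-length: 3 bits × 631 symbols = 1893 bits.
Huffman merges:
merge S(45) and V(47): 92
merge P(81) and 92: 173
merge Q(108) and X(165): 273
merge 173 and T(185): 358
merge 273 and 358: 631
Huffman total = 92 + 173 + 273 + 358 + 631 = 1527 bits.
Saving = 1893 − 1527 = 366 bits.

366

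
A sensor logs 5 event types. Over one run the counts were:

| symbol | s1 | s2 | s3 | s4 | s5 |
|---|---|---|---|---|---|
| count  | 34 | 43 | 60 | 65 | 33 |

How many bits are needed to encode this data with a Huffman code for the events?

537

Build the Huffman tree bottom-up:
merge s5(33) and s1(34): 67
merge s2(43) and s3(60): 103
merge s4(65) and 67: 132
merge 103 and 132: 235
Each symbol's bit-cost is frequency × depth; summing gives 537 bits (equivalently 67 + 103 + 132 + 235).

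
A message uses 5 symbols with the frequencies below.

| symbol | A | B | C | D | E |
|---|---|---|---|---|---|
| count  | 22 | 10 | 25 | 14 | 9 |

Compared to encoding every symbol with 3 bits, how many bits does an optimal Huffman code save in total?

Fixed-length: 3 bits × 80 symbols = 240 bits.
Huffman merges:
merge E(9) and B(10): 19
merge D(14) and 19: 33
merge A(22) and C(25): 47
merge 33 and 47: 80
Huffman total = 19 + 33 + 47 + 80 = 179 bits.
Saving = 240 − 179 = 61 bits.

61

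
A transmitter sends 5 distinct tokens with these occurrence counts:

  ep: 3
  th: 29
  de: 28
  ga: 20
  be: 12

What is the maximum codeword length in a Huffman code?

Merge the two lowest-weight nodes at each step:
combine ep(3), be(12) → 15
combine 15, ga(20) → 35
combine de(28), th(29) → 57
combine 35, 57 → 92
Maximum depth reached is 3.

3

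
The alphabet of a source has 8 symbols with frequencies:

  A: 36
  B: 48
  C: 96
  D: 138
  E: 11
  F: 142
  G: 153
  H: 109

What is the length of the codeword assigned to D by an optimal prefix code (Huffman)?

Repeatedly merge the two smallest:
E(11) + A(36) → 47
47 + B(48) → 95
95 + C(96) → 191
H(109) + D(138) → 247
F(142) + G(153) → 295
191 + 247 → 438
295 + 438 → 733
The subtree containing D is merged 3 times, so code length = 3.

3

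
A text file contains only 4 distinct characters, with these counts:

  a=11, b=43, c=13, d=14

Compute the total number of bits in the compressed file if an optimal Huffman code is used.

Build the Huffman tree bottom-up:
combine a(11), c(13) → 24
combine d(14), 24 → 38
combine 38, b(43) → 81
The encoded length is the sum of every internal node's weight: 24 + 38 + 81 = 143 bits.

143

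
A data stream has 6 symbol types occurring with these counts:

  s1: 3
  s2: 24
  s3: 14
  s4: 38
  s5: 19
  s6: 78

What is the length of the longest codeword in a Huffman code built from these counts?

5

Merge the two lowest-weight nodes at each step:
merge s1(3) and s3(14): 17
merge 17 and s5(19): 36
merge s2(24) and 36: 60
merge s4(38) and 60: 98
merge s6(78) and 98: 176
The first pair merged (s1, s3) ends up deepest, at depth 5.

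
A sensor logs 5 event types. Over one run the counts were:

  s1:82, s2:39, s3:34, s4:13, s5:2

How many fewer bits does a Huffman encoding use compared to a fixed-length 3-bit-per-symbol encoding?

188

Fixed-length: 3 bits × 170 symbols = 510 bits.
Huffman merges:
merge s5(2) and s4(13): 15
merge 15 and s3(34): 49
merge s2(39) and 49: 88
merge s1(82) and 88: 170
Huffman total = 15 + 49 + 88 + 170 = 322 bits.
Saving = 510 − 322 = 188 bits.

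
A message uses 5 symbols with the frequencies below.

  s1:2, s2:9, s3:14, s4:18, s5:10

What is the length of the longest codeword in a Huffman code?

Merge the two lowest-weight nodes at each step:
merge s1(2) and s2(9): 11
merge s5(10) and 11: 21
merge s3(14) and s4(18): 32
merge 21 and 32: 53
The first pair merged (s1, s2) ends up deepest, at depth 3.

3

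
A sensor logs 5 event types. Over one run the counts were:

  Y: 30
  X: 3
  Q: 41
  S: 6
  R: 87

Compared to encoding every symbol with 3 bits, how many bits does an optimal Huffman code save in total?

206

Fixed-length: 3 bits × 167 symbols = 501 bits.
Huffman merges:
X(3) + S(6) → 9
9 + Y(30) → 39
39 + Q(41) → 80
80 + R(87) → 167
Huffman total = 9 + 39 + 80 + 167 = 295 bits.
Saving = 501 − 295 = 206 bits.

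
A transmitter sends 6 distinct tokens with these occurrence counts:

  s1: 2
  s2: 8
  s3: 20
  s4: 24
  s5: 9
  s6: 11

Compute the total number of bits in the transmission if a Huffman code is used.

Merge the two smallest weights repeatedly:
combine s1(2), s2(8) → 10
combine s5(9), 10 → 19
combine s6(11), 19 → 30
combine s3(20), s4(24) → 44
combine 30, 44 → 74
The encoded length is the sum of every internal node's weight: 10 + 19 + 30 + 44 + 74 = 177 bits.

177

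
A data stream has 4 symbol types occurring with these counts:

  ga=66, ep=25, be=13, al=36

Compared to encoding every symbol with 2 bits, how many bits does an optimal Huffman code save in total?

28

Fixed-length: 2 bits × 140 symbols = 280 bits.
Huffman merges:
combine be(13), ep(25) → 38
combine al(36), 38 → 74
combine ga(66), 74 → 140
Huffman total = 38 + 74 + 140 = 252 bits.
Saving = 280 − 252 = 28 bits.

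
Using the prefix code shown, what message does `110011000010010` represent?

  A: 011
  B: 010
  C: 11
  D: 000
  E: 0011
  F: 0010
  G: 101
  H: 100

Read left to right; each codeword is recognised as soon as it completes (prefix code):
  11→C | 0011→E | 000→D | 010→B | 010→B
Decoded message: CEDBB

CEDBB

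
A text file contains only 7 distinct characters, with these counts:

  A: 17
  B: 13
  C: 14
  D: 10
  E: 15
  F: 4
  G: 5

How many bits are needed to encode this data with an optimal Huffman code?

Merge the two smallest weights repeatedly:
combine F(4), G(5) → 9
combine 9, D(10) → 19
combine B(13), C(14) → 27
combine E(15), A(17) → 32
combine 19, 27 → 46
combine 32, 46 → 78
Each symbol's bit-cost is frequency × depth; summing gives 211 bits (equivalently 9 + 19 + 27 + 32 + 46 + 78).

211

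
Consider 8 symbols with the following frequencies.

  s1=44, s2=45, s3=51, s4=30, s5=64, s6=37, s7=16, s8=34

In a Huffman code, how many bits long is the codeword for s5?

2

Huffman merges, smallest pair first:
combine s7(16), s4(30) → 46
combine s8(34), s6(37) → 71
combine s1(44), s2(45) → 89
combine 46, s3(51) → 97
combine s5(64), 71 → 135
combine 89, 97 → 186
combine 135, 186 → 321
s5 sits 2 levels below the root, so its codeword is 2 bits.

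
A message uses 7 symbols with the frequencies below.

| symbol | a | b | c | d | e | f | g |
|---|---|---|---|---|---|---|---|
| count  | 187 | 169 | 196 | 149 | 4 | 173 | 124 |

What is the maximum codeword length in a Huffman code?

Merge the two lowest-weight nodes at each step:
e(4) + g(124) → 128
128 + d(149) → 277
b(169) + f(173) → 342
a(187) + c(196) → 383
277 + 342 → 619
383 + 619 → 1002
The rarest symbols sit at the bottom; the longest codeword is 4 bits.

4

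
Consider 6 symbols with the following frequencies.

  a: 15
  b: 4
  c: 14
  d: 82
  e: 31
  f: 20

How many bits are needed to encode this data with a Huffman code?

352

Merge the two smallest weights repeatedly:
combine b(4), c(14) → 18
combine a(15), 18 → 33
combine f(20), e(31) → 51
combine 33, 51 → 84
combine d(82), 84 → 166
The encoded length is the sum of every internal node's weight: 18 + 33 + 51 + 84 + 166 = 352 bits.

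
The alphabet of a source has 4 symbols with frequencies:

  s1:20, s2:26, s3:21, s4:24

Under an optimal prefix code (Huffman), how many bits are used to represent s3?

2

Build the tree from the bottom:
merge s1(20) and s3(21): 41
merge s4(24) and s2(26): 50
merge 41 and 50: 91
The subtree containing s3 is merged 2 times, so code length = 2.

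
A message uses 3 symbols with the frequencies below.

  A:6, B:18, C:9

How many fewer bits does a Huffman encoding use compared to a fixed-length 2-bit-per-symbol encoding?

18

Fixed-length: 2 bits × 33 symbols = 66 bits.
Huffman merges:
merge A(6) and C(9): 15
merge 15 and B(18): 33
Huffman total = 15 + 33 = 48 bits.
Saving = 66 − 48 = 18 bits.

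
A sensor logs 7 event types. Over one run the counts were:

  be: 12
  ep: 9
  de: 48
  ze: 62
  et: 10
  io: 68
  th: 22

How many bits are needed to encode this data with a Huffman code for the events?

565

Build the Huffman tree bottom-up:
ep(9) + et(10) → 19
be(12) + 19 → 31
th(22) + 31 → 53
de(48) + 53 → 101
ze(62) + io(68) → 130
101 + 130 → 231
The encoded length is the sum of every internal node's weight: 19 + 31 + 53 + 101 + 130 + 231 = 565 bits.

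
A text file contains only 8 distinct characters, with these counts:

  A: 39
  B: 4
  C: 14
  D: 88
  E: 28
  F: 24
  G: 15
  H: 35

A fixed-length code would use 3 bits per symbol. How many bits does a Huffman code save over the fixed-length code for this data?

76

Fixed-length: 3 bits × 247 symbols = 741 bits.
Huffman merges:
merge B(4) and C(14): 18
merge G(15) and 18: 33
merge F(24) and E(28): 52
merge 33 and H(35): 68
merge A(39) and 52: 91
merge 68 and D(88): 156
merge 91 and 156: 247
Huffman total = 18 + 33 + 52 + 68 + 91 + 156 + 247 = 665 bits.
Saving = 741 − 665 = 76 bits.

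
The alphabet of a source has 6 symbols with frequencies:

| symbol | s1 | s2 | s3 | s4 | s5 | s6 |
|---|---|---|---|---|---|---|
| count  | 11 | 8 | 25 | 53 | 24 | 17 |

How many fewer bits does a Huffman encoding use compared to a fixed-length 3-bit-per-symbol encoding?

Fixed-length: 3 bits × 138 symbols = 414 bits.
Huffman merges:
combine s2(8), s1(11) → 19
combine s6(17), 19 → 36
combine s5(24), s3(25) → 49
combine 36, 49 → 85
combine s4(53), 85 → 138
Huffman total = 19 + 36 + 49 + 85 + 138 = 327 bits.
Saving = 414 − 327 = 87 bits.

87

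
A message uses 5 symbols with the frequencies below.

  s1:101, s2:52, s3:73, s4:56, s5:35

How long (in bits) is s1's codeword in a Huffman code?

Repeatedly merge the two smallest:
s5(35) + s2(52) → 87
s4(56) + s3(73) → 129
87 + s1(101) → 188
129 + 188 → 317
s1 sits 2 levels below the root, so its codeword is 2 bits.

2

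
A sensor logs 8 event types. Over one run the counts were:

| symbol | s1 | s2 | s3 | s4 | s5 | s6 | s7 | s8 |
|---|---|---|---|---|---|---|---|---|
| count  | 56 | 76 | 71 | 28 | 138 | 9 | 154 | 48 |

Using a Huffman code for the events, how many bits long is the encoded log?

1570

Greedily combine the two least-frequent nodes:
merge s6(9) and s4(28): 37
merge 37 and s8(48): 85
merge s1(56) and s3(71): 127
merge s2(76) and 85: 161
merge 127 and s5(138): 265
merge s7(154) and 161: 315
merge 265 and 315: 580
Total encoded bits = sum of merged weights = 37 + 85 + 127 + 161 + 265 + 315 + 580 = 1570.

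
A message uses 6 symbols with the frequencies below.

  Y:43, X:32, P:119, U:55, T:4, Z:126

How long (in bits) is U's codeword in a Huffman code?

Build the tree from the bottom:
T(4) + X(32) → 36
36 + Y(43) → 79
U(55) + 79 → 134
P(119) + Z(126) → 245
134 + 245 → 379
U's leaf is at depth 2, giving a 2-bit codeword.

2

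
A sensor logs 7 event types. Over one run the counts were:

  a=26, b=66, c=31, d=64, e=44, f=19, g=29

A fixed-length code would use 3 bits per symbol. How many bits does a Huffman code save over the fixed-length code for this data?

Fixed-length: 3 bits × 279 symbols = 837 bits.
Huffman merges:
f(19) + a(26) → 45
g(29) + c(31) → 60
e(44) + 45 → 89
60 + d(64) → 124
b(66) + 89 → 155
124 + 155 → 279
Huffman total = 45 + 60 + 89 + 124 + 155 + 279 = 752 bits.
Saving = 837 − 752 = 85 bits.

85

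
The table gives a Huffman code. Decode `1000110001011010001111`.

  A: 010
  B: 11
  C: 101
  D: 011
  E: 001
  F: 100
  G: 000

FDGCCGBB

Read left to right; each codeword is recognised as soon as it completes (prefix code):
  100→F | 011→D | 000→G | 101→C | 101→C | 000→G | 11→B | 11→B
Decoded message: FDGCCGBB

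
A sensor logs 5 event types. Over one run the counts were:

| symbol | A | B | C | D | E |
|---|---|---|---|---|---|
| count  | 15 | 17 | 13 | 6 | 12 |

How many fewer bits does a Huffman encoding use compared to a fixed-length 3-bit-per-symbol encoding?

Fixed-length: 3 bits × 63 symbols = 189 bits.
Huffman merges:
D(6) + E(12) → 18
C(13) + A(15) → 28
B(17) + 18 → 35
28 + 35 → 63
Huffman total = 18 + 28 + 35 + 63 = 144 bits.
Saving = 189 − 144 = 45 bits.

45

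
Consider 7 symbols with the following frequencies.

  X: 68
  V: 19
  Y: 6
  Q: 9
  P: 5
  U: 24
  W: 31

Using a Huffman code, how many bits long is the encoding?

381

Merge the two smallest weights repeatedly:
merge P(5) and Y(6): 11
merge Q(9) and 11: 20
merge V(19) and 20: 39
merge U(24) and W(31): 55
merge 39 and 55: 94
merge X(68) and 94: 162
Each symbol's bit-cost is frequency × depth; summing gives 381 bits (equivalently 11 + 20 + 39 + 55 + 94 + 162).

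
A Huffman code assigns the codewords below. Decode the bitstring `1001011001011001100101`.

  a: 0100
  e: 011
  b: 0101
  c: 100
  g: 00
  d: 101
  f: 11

Read left to right; each codeword is recognised as soon as it completes (prefix code):
  100→c | 101→d | 100→c | 101→d | 100→c | 11→f | 00→g | 101→d
Decoded message: cdcdcfgd

cdcdcfgd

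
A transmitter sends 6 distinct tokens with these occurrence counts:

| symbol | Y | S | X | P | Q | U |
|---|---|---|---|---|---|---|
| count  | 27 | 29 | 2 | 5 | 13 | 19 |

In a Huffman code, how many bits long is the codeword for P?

Repeatedly merge the two smallest:
merge X(2) and P(5): 7
merge 7 and Q(13): 20
merge U(19) and 20: 39
merge Y(27) and S(29): 56
merge 39 and 56: 95
P's leaf is at depth 4, giving a 4-bit codeword.

4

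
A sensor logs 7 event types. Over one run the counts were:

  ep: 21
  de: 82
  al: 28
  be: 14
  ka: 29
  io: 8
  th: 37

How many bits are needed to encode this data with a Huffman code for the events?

558

Greedily combine the two least-frequent nodes:
combine io(8), be(14) → 22
combine ep(21), 22 → 43
combine al(28), ka(29) → 57
combine th(37), 43 → 80
combine 57, 80 → 137
combine de(82), 137 → 219
Total encoded bits = sum of merged weights = 22 + 43 + 57 + 80 + 137 + 219 = 558.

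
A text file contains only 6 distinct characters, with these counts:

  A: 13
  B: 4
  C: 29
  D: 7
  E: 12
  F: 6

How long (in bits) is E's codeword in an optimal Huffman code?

Build the tree from the bottom:
combine B(4), F(6) → 10
combine D(7), 10 → 17
combine E(12), A(13) → 25
combine 17, 25 → 42
combine C(29), 42 → 71
E sits 3 levels below the root, so its codeword is 3 bits.

3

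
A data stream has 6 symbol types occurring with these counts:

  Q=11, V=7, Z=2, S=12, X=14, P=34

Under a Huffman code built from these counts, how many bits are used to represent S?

Repeatedly merge the two smallest:
combine Z(2), V(7) → 9
combine 9, Q(11) → 20
combine S(12), X(14) → 26
combine 20, 26 → 46
combine P(34), 46 → 80
The subtree containing S is merged 3 times, so code length = 3.

3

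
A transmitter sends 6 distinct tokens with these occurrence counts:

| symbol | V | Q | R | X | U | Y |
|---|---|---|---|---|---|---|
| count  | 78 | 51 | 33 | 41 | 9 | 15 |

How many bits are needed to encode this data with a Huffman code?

535

Merge the two smallest weights repeatedly:
combine U(9), Y(15) → 24
combine 24, R(33) → 57
combine X(41), Q(51) → 92
combine 57, V(78) → 135
combine 92, 135 → 227
The encoded length is the sum of every internal node's weight: 24 + 57 + 92 + 135 + 227 = 535 bits.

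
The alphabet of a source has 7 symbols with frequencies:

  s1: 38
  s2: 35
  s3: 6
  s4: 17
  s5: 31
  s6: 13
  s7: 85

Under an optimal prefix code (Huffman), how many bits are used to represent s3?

Build the tree from the bottom:
merge s3(6) and s6(13): 19
merge s4(17) and 19: 36
merge s5(31) and s2(35): 66
merge 36 and s1(38): 74
merge 66 and 74: 140
merge s7(85) and 140: 225
s3's leaf is at depth 5, giving a 5-bit codeword.

5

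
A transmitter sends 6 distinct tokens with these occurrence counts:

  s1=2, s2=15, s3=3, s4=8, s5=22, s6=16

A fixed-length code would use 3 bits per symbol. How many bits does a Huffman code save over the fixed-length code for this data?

Fixed-length: 3 bits × 66 symbols = 198 bits.
Huffman merges:
s1(2) + s3(3) → 5
5 + s4(8) → 13
13 + s2(15) → 28
s6(16) + s5(22) → 38
28 + 38 → 66
Huffman total = 5 + 13 + 28 + 38 + 66 = 150 bits.
Saving = 198 − 150 = 48 bits.

48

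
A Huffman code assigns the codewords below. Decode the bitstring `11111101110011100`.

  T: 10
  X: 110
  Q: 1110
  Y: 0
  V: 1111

Read left to right; each codeword is recognised as soon as it completes (prefix code):
  1111→V | 110→X | 1110→Q | 0→Y | 1110→Q | 0→Y
Decoded message: VXQYQY

VXQYQY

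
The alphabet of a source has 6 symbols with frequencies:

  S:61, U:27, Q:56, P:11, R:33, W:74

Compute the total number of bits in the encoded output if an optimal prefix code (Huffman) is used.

Greedily combine the two least-frequent nodes:
combine P(11), U(27) → 38
combine R(33), 38 → 71
combine Q(56), S(61) → 117
combine 71, W(74) → 145
combine 117, 145 → 262
Total encoded bits = sum of merged weights = 38 + 71 + 117 + 145 + 262 = 633.

633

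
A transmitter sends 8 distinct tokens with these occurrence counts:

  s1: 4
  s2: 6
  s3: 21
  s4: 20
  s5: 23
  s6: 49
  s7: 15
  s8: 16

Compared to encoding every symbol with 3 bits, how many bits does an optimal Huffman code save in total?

Fixed-length: 3 bits × 154 symbols = 462 bits.
Huffman merges:
combine s1(4), s2(6) → 10
combine 10, s7(15) → 25
combine s8(16), s4(20) → 36
combine s3(21), s5(23) → 44
combine 25, 36 → 61
combine 44, s6(49) → 93
combine 61, 93 → 154
Huffman total = 10 + 25 + 36 + 44 + 61 + 93 + 154 = 423 bits.
Saving = 462 − 423 = 39 bits.

39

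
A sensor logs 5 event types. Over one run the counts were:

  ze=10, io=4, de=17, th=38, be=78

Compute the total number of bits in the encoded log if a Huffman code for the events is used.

261

Merge the two smallest weights repeatedly:
combine io(4), ze(10) → 14
combine 14, de(17) → 31
combine 31, th(38) → 69
combine 69, be(78) → 147
The encoded length is the sum of every internal node's weight: 14 + 31 + 69 + 147 = 261 bits.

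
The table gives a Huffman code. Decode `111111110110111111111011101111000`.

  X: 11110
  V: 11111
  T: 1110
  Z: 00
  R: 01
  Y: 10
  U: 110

VTUVXTXZ

Read left to right; each codeword is recognised as soon as it completes (prefix code):
  11111→V | 1110→T | 110→U | 11111→V | 11110→X | 1110→T | 11110→X | 00→Z
Decoded message: VTUVXTXZ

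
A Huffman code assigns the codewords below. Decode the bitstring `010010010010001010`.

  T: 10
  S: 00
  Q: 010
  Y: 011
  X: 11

QQQQSTT

Read left to right; each codeword is recognised as soon as it completes (prefix code):
  010→Q | 010→Q | 010→Q | 010→Q | 00→S | 10→T | 10→T
Decoded message: QQQQSTT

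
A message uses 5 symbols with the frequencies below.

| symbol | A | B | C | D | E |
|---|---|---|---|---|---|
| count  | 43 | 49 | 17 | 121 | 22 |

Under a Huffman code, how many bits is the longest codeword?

4

Merge the two lowest-weight nodes at each step:
combine C(17), E(22) → 39
combine 39, A(43) → 82
combine B(49), 82 → 131
combine D(121), 131 → 252
The rarest symbols sit at the bottom; the longest codeword is 4 bits.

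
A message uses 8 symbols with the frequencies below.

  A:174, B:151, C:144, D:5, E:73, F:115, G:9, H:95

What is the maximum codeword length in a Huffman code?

Merge the two lowest-weight nodes at each step:
D(5) + G(9) → 14
14 + E(73) → 87
87 + H(95) → 182
F(115) + C(144) → 259
B(151) + A(174) → 325
182 + 259 → 441
325 + 441 → 766
Maximum depth reached is 5.

5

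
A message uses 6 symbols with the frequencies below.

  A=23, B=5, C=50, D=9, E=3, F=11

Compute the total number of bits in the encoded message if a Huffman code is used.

Greedily combine the two least-frequent nodes:
combine E(3), B(5) → 8
combine 8, D(9) → 17
combine F(11), 17 → 28
combine A(23), 28 → 51
combine C(50), 51 → 101
The encoded length is the sum of every internal node's weight: 8 + 17 + 28 + 51 + 101 = 205 bits.

205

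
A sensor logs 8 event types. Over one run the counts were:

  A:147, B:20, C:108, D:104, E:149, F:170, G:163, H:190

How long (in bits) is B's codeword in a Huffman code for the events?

4

Build the tree from the bottom:
merge B(20) and D(104): 124
merge C(108) and 124: 232
merge A(147) and E(149): 296
merge G(163) and F(170): 333
merge H(190) and 232: 422
merge 296 and 333: 629
merge 422 and 629: 1051
The subtree containing B is merged 4 times, so code length = 4.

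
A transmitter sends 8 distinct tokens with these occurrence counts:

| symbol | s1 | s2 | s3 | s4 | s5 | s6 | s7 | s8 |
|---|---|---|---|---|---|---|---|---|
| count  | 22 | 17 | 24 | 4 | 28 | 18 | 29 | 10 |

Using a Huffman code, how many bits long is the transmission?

Build the Huffman tree bottom-up:
s4(4) + s8(10) → 14
14 + s2(17) → 31
s6(18) + s1(22) → 40
s3(24) + s5(28) → 52
s7(29) + 31 → 60
40 + 52 → 92
60 + 92 → 152
Each symbol's bit-cost is frequency × depth; summing gives 441 bits (equivalently 14 + 31 + 40 + 52 + 60 + 92 + 152).

441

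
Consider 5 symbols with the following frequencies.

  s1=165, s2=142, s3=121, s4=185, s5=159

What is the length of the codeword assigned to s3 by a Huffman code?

3

Repeatedly merge the two smallest:
s3(121) + s2(142) → 263
s5(159) + s1(165) → 324
s4(185) + 263 → 448
324 + 448 → 772
s3 sits 3 levels below the root, so its codeword is 3 bits.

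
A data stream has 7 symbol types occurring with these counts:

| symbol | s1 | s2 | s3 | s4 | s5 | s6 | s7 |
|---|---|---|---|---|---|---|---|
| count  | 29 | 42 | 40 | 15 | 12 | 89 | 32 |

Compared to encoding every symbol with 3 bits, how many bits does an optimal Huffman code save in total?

Fixed-length: 3 bits × 259 symbols = 777 bits.
Huffman merges:
combine s5(12), s4(15) → 27
combine 27, s1(29) → 56
combine s7(32), s3(40) → 72
combine s2(42), 56 → 98
combine 72, s6(89) → 161
combine 98, 161 → 259
Huffman total = 27 + 56 + 72 + 98 + 161 + 259 = 673 bits.
Saving = 777 − 673 = 104 bits.

104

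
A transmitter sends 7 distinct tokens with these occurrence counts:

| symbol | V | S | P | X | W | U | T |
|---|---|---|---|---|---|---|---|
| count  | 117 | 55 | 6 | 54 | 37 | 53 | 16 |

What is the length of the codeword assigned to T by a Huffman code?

Huffman merges, smallest pair first:
combine P(6), T(16) → 22
combine 22, W(37) → 59
combine U(53), X(54) → 107
combine S(55), 59 → 114
combine 107, 114 → 221
combine V(117), 221 → 338
T sits 5 levels below the root, so its codeword is 5 bits.

5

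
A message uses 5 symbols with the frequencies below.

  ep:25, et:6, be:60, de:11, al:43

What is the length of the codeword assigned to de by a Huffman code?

Huffman merges, smallest pair first:
combine et(6), de(11) → 17
combine 17, ep(25) → 42
combine 42, al(43) → 85
combine be(60), 85 → 145
The subtree containing de is merged 4 times, so code length = 4.

4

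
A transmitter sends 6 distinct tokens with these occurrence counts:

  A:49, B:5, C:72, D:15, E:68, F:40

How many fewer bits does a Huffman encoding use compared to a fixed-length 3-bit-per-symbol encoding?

169

Fixed-length: 3 bits × 249 symbols = 747 bits.
Huffman merges:
merge B(5) and D(15): 20
merge 20 and F(40): 60
merge A(49) and 60: 109
merge E(68) and C(72): 140
merge 109 and 140: 249
Huffman total = 20 + 60 + 109 + 140 + 249 = 578 bits.
Saving = 747 − 578 = 169 bits.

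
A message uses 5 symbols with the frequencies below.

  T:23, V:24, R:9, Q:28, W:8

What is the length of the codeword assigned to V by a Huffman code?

Repeatedly merge the two smallest:
merge W(8) and R(9): 17
merge 17 and T(23): 40
merge V(24) and Q(28): 52
merge 40 and 52: 92
The subtree containing V is merged 2 times, so code length = 2.

2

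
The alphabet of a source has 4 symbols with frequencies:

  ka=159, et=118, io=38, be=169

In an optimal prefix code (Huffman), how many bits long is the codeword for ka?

2

Build the tree from the bottom:
io(38) + et(118) → 156
156 + ka(159) → 315
be(169) + 315 → 484
ka sits 2 levels below the root, so its codeword is 2 bits.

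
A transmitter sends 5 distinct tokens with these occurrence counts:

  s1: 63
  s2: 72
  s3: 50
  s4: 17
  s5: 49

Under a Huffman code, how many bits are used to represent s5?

3

Build the tree from the bottom:
s4(17) + s5(49) → 66
s3(50) + s1(63) → 113
66 + s2(72) → 138
113 + 138 → 251
s5's leaf is at depth 3, giving a 3-bit codeword.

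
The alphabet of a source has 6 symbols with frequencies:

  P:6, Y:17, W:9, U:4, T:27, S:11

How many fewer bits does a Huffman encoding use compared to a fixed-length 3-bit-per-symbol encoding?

Fixed-length: 3 bits × 74 symbols = 222 bits.
Huffman merges:
merge U(4) and P(6): 10
merge W(9) and 10: 19
merge S(11) and Y(17): 28
merge 19 and T(27): 46
merge 28 and 46: 74
Huffman total = 10 + 19 + 28 + 46 + 74 = 177 bits.
Saving = 222 − 177 = 45 bits.

45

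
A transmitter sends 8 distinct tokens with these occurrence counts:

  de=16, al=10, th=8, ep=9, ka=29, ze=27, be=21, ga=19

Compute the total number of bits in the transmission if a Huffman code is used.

Greedily combine the two least-frequent nodes:
combine th(8), ep(9) → 17
combine al(10), de(16) → 26
combine 17, ga(19) → 36
combine be(21), 26 → 47
combine ze(27), ka(29) → 56
combine 36, 47 → 83
combine 56, 83 → 139
Total encoded bits = sum of merged weights = 17 + 26 + 36 + 47 + 56 + 83 + 139 = 404.

404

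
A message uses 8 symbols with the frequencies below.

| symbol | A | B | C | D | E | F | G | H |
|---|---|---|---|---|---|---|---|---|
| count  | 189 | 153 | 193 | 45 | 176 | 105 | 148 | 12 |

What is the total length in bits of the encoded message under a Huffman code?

2900

Merge the two smallest weights repeatedly:
H(12) + D(45) → 57
57 + F(105) → 162
G(148) + B(153) → 301
162 + E(176) → 338
A(189) + C(193) → 382
301 + 338 → 639
382 + 639 → 1021
The encoded length is the sum of every internal node's weight: 57 + 162 + 301 + 338 + 382 + 639 + 1021 = 2900 bits.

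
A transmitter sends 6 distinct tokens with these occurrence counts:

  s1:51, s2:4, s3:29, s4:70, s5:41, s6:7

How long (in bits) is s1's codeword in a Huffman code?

Build the tree from the bottom:
combine s2(4), s6(7) → 11
combine 11, s3(29) → 40
combine 40, s5(41) → 81
combine s1(51), s4(70) → 121
combine 81, 121 → 202
s1 sits 2 levels below the root, so its codeword is 2 bits.

2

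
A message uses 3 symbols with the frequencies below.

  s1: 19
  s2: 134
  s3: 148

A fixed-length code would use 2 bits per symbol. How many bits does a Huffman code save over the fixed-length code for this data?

148

Fixed-length: 2 bits × 301 symbols = 602 bits.
Huffman merges:
combine s1(19), s2(134) → 153
combine s3(148), 153 → 301
Huffman total = 153 + 301 = 454 bits.
Saving = 602 − 454 = 148 bits.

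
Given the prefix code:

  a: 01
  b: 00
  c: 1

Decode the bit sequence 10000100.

Read left to right; each codeword is recognised as soon as it completes (prefix code):
  1→c | 00→b | 00→b | 1→c | 00→b
Decoded message: cbbcb

cbbcb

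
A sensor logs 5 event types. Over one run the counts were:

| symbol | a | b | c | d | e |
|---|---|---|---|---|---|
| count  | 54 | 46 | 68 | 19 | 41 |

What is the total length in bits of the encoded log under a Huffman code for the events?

Merge the two smallest weights repeatedly:
merge d(19) and e(41): 60
merge b(46) and a(54): 100
merge 60 and c(68): 128
merge 100 and 128: 228
Total encoded bits = sum of merged weights = 60 + 100 + 128 + 228 = 516.

516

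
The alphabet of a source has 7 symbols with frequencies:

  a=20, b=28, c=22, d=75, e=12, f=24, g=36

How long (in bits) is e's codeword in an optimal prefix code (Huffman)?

4

Repeatedly merge the two smallest:
combine e(12), a(20) → 32
combine c(22), f(24) → 46
combine b(28), 32 → 60
combine g(36), 46 → 82
combine 60, d(75) → 135
combine 82, 135 → 217
e's leaf is at depth 4, giving a 4-bit codeword.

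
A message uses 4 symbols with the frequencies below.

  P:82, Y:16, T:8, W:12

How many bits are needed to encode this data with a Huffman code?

174

Greedily combine the two least-frequent nodes:
merge T(8) and W(12): 20
merge Y(16) and 20: 36
merge 36 and P(82): 118
Total encoded bits = sum of merged weights = 20 + 36 + 118 = 174.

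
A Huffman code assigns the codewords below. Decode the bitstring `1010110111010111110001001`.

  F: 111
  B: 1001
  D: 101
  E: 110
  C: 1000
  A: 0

Read left to right; each codeword is recognised as soon as it completes (prefix code):
  101→D | 0→A | 110→E | 111→F | 0→A | 101→D | 111→F | 1000→C | 1001→B
Decoded message: DAEFADFCB

DAEFADFCB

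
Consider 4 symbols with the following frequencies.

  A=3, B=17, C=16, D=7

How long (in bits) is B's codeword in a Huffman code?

1

Build the tree from the bottom:
combine A(3), D(7) → 10
combine 10, C(16) → 26
combine B(17), 26 → 43
B is a child of the root — depth 1, so its codeword is a single bit.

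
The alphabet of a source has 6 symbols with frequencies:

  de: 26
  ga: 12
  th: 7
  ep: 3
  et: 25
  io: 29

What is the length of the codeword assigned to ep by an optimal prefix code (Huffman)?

Repeatedly merge the two smallest:
combine ep(3), th(7) → 10
combine 10, ga(12) → 22
combine 22, et(25) → 47
combine de(26), io(29) → 55
combine 47, 55 → 102
ep's leaf is at depth 4, giving a 4-bit codeword.

4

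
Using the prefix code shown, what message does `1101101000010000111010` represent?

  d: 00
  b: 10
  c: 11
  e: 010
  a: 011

Read left to right; each codeword is recognised as soon as it completes (prefix code):
  11→c | 011→a | 010→e | 00→d | 010→e | 00→d | 011→a | 10→b | 10→b
Decoded message: caededabb

caededabb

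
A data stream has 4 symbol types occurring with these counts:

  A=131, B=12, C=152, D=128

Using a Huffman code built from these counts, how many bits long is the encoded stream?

834

Merge the two smallest weights repeatedly:
merge B(12) and D(128): 140
merge A(131) and 140: 271
merge C(152) and 271: 423
Total encoded bits = sum of merged weights = 140 + 271 + 423 = 834.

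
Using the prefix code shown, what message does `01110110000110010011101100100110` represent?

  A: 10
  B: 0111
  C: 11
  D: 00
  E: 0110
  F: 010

Read left to right; each codeword is recognised as soon as it completes (prefix code):
  0111→B | 0110→E | 00→D | 0110→E | 010→F | 0111→B | 0110→E | 010→F | 0110→E
Decoded message: BEDEFBEFE

BEDEFBEFE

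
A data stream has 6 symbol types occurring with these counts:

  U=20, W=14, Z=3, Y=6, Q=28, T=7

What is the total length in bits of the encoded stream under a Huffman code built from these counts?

Merge the two smallest weights repeatedly:
Z(3) + Y(6) → 9
T(7) + 9 → 16
W(14) + 16 → 30
U(20) + Q(28) → 48
30 + 48 → 78
Total encoded bits = sum of merged weights = 9 + 16 + 30 + 48 + 78 = 181.

181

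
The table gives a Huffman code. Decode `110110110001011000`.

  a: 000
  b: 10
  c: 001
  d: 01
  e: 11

Read left to right; each codeword is recognised as soon as it completes (prefix code):
  11→e | 01→d | 10→b | 11→e | 000→a | 10→b | 11→e | 000→a
Decoded message: edbeabea

edbeabea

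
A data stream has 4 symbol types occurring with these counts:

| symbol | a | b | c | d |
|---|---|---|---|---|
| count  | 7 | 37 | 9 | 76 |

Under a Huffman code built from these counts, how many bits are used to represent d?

1

Huffman merges, smallest pair first:
combine a(7), c(9) → 16
combine 16, b(37) → 53
combine 53, d(76) → 129
d is a child of the root — depth 1, so its codeword is a single bit.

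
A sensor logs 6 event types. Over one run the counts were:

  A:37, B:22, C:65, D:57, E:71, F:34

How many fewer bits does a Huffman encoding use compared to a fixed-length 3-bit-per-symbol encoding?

Fixed-length: 3 bits × 286 symbols = 858 bits.
Huffman merges:
combine B(22), F(34) → 56
combine A(37), 56 → 93
combine D(57), C(65) → 122
combine E(71), 93 → 164
combine 122, 164 → 286
Huffman total = 56 + 93 + 122 + 164 + 286 = 721 bits.
Saving = 858 − 721 = 137 bits.

137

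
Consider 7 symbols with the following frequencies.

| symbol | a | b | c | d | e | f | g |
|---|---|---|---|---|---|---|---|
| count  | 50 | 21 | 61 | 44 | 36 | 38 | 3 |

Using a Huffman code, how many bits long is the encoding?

672

Greedily combine the two least-frequent nodes:
merge g(3) and b(21): 24
merge 24 and e(36): 60
merge f(38) and d(44): 82
merge a(50) and 60: 110
merge c(61) and 82: 143
merge 110 and 143: 253
Each symbol's bit-cost is frequency × depth; summing gives 672 bits (equivalently 24 + 60 + 82 + 110 + 143 + 253).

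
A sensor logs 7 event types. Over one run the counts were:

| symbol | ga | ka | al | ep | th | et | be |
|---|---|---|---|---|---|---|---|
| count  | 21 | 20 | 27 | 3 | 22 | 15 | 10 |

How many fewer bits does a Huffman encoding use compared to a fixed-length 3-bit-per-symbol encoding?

Fixed-length: 3 bits × 118 symbols = 354 bits.
Huffman merges:
merge ep(3) and be(10): 13
merge 13 and et(15): 28
merge ka(20) and ga(21): 41
merge th(22) and al(27): 49
merge 28 and 41: 69
merge 49 and 69: 118
Huffman total = 13 + 28 + 41 + 49 + 69 + 118 = 318 bits.
Saving = 354 − 318 = 36 bits.

36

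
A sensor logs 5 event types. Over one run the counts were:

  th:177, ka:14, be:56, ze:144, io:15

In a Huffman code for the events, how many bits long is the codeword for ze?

Build the tree from the bottom:
ka(14) + io(15) → 29
29 + be(56) → 85
85 + ze(144) → 229
th(177) + 229 → 406
ze sits 2 levels below the root, so its codeword is 2 bits.

2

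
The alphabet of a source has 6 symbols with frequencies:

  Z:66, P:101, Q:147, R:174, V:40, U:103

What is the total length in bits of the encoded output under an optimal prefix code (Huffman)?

Merge the two smallest weights repeatedly:
combine V(40), Z(66) → 106
combine P(101), U(103) → 204
combine 106, Q(147) → 253
combine R(174), 204 → 378
combine 253, 378 → 631
The encoded length is the sum of every internal node's weight: 106 + 204 + 253 + 378 + 631 = 1572 bits.

1572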